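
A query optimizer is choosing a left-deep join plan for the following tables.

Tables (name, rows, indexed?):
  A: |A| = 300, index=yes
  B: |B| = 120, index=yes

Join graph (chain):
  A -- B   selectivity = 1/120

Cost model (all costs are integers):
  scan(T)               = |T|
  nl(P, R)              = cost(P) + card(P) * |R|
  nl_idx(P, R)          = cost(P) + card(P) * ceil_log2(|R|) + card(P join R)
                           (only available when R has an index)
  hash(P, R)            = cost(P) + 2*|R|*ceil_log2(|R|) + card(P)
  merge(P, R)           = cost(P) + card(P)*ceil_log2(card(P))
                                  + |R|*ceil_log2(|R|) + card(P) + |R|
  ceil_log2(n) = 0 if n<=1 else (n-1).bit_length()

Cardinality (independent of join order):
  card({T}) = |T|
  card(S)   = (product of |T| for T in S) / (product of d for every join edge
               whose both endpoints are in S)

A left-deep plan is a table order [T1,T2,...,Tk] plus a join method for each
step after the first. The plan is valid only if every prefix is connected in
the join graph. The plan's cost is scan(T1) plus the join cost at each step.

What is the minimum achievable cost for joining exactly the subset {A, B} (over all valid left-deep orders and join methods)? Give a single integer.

Selinger DP over subsets of {A,B}:
  {A}: scan cost=300, card=300
  {B}: scan cost=120, card=120
  {AB}: card=300; try (A,nl_idx)→1500, (B,hash)→2280, (B,nl_idx)→2700, (A,merge)→4080, (B,merge)→4260, (A,hash)→5640 …(+2); best=1500 via (A,nl_idx)

1500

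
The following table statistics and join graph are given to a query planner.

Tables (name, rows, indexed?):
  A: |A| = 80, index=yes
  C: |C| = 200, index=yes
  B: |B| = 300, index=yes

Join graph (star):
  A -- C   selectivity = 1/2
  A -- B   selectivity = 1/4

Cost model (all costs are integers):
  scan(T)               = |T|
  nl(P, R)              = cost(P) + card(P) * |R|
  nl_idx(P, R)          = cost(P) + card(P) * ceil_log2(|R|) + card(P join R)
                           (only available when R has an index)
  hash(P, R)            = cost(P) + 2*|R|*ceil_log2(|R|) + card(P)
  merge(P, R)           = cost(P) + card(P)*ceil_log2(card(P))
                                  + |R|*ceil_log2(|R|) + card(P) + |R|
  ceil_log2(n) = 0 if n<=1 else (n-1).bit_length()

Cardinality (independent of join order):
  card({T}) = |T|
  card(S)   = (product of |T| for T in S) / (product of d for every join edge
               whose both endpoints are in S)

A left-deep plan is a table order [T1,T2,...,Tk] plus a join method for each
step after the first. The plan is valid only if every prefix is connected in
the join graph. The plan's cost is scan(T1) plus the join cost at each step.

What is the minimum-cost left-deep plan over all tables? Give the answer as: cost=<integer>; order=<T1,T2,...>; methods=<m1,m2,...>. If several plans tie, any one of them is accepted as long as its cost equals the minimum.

cost=10920; order=B,A,C; methods=hash,hash

Selinger DP (subsets sized 1..n):
  {A}: scan cost=80, card=80
  {C}: scan cost=200, card=200
  {B}: scan cost=300, card=300
  {AC}: card=8000; try (A,hash)→1520, (C,merge)→2520, (A,merge)→2640, (C,hash)→3360, (C,nl_idx)→8720, (A,nl_idx)→9600 …(+2); best=1520 via (A,hash)
  {AB}: card=6000; try (A,hash)→1720, (B,merge)→3720, (A,merge)→3940, (B,hash)→5560, (B,nl_idx)→6800, (A,nl_idx)→8400 …(+2); best=1720 via (A,hash)
  {ABC}: card=600000; try (C,hash)→10920, (B,hash)→14920, (C,merge)→87520, (B,merge)→116520, (C,nl_idx)→649720, (B,nl_idx)→673520 …(+2); best=10920 via (C,hash)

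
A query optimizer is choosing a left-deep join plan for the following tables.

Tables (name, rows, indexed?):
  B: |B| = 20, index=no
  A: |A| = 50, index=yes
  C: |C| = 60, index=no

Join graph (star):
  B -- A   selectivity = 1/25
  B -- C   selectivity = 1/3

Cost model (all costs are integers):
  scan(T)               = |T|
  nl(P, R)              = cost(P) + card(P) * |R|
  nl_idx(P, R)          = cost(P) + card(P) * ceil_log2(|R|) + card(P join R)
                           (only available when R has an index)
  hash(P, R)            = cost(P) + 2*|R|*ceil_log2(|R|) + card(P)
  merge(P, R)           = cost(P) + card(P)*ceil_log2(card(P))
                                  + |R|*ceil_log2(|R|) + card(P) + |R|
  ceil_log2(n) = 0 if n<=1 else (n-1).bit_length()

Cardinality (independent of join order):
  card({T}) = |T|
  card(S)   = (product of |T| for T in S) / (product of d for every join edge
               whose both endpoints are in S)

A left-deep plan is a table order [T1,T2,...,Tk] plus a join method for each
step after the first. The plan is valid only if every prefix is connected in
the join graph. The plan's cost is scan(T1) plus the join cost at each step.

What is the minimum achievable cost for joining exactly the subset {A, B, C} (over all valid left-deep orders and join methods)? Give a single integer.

Selinger DP over subsets of {A,B,C}:
  {B}: scan cost=20, card=20
  {A}: scan cost=50, card=50
  {C}: scan cost=60, card=60
  {AB}: card=40; try (A,nl_idx)→180, (B,hash)→300, (A,merge)→490, (B,merge)→520, (A,hash)→640, (A,nl)→1020 …(+1); best=180 via (A,nl_idx)
  {BC}: card=400; try (B,hash)→320, (C,merge)→560, (B,merge)→600, (C,hash)→760, (C,nl)→1220, (B,nl)→1260; best=320 via (B,hash)
  {ABC}: card=800; try (C,merge)→880, (C,hash)→940, (A,hash)→1320, (C,nl)→2580, (A,nl_idx)→3520, (A,merge)→4670 …(+1); best=880 via (C,merge)

880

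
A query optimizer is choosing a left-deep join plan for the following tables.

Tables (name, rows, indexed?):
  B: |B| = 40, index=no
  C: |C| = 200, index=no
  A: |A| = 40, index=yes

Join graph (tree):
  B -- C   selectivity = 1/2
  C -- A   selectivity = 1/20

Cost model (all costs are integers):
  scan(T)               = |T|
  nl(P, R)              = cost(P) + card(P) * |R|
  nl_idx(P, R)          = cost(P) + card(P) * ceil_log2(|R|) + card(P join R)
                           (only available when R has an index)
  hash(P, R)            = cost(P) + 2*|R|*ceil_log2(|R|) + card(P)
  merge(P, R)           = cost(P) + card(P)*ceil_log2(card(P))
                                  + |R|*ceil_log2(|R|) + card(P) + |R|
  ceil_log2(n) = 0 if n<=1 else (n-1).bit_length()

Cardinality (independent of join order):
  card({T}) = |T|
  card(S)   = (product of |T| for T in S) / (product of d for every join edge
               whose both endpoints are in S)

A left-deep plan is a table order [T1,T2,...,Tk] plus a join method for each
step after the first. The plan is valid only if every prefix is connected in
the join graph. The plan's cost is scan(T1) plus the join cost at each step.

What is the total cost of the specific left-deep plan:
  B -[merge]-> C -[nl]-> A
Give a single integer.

step 1: scan B: cost=40, card=40
step 2: join C via merge
    card(P join C) = 40*200/(2) = 4000
    cost = 40 + 40*6 + 200*8 + 40 + 200 = 2120
step 3: join A via nl
    card(P join A) = 4000*40/(20) = 8000
    cost = 2120 + 4000*40 = 162120

162120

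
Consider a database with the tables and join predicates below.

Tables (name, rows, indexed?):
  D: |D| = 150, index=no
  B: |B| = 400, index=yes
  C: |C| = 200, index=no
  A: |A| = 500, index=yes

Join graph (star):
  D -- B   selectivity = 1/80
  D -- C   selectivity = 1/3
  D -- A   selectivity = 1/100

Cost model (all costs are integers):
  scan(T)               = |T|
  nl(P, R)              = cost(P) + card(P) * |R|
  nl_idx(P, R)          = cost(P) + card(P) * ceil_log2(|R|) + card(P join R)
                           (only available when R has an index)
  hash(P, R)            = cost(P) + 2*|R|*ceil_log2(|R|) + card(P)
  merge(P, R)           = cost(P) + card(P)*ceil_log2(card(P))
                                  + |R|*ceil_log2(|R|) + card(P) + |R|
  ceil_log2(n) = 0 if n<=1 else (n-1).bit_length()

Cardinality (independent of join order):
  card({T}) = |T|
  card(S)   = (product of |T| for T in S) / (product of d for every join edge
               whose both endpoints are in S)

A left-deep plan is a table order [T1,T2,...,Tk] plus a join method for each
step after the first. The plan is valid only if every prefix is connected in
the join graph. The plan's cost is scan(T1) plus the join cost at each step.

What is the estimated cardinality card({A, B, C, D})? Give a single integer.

Tables in S: A(500), B(400), C(200), D(150)
Edges inside S: D-B(d=80), D-C(d=3), D-A(d=100)
numerator = 500 * 400 * 200 * 150 = 6000000000
denominator = 80 * 3 * 100 = 24000
card(S) = 6000000000 / 24000 = 250000

250000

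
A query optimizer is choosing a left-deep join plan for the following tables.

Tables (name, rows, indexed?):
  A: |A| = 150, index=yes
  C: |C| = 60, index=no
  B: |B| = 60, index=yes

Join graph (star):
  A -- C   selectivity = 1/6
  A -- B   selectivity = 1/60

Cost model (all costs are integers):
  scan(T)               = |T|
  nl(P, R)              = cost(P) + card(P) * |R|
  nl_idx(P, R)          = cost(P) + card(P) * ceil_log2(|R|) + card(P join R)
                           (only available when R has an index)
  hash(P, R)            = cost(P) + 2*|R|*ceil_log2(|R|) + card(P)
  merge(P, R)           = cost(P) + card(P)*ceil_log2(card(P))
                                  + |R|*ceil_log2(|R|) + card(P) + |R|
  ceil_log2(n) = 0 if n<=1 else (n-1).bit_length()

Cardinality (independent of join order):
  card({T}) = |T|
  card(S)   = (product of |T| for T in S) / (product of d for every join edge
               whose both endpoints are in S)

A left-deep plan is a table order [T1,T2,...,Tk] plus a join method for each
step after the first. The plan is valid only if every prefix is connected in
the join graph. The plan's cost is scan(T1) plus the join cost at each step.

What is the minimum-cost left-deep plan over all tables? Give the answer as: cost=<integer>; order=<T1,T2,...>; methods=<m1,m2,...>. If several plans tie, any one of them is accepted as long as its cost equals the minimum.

cost=1560; order=B,A,C; methods=nl_idx,hash

Selinger DP (subsets sized 1..n):
  {A}: scan cost=150, card=150
  {C}: scan cost=60, card=60
  {B}: scan cost=60, card=60
  {AC}: card=1500; try (C,hash)→1020, (A,merge)→1830, (C,merge)→1920, (A,nl_idx)→2040, (A,hash)→2520, (A,nl)→9060 …(+1); best=1020 via (C,hash)
  {AB}: card=150; try (A,nl_idx)→690, (B,hash)→1020, (B,nl_idx)→1200, (A,merge)→1830, (B,merge)→1920, (A,hash)→2520 …(+2); best=690 via (A,nl_idx)
  {ABC}: card=1500; try (C,hash)→1560, (C,merge)→2460, (B,hash)→3240, (C,nl)→9690, (B,nl_idx)→11520, (B,merge)→19440 …(+1); best=1560 via (C,hash)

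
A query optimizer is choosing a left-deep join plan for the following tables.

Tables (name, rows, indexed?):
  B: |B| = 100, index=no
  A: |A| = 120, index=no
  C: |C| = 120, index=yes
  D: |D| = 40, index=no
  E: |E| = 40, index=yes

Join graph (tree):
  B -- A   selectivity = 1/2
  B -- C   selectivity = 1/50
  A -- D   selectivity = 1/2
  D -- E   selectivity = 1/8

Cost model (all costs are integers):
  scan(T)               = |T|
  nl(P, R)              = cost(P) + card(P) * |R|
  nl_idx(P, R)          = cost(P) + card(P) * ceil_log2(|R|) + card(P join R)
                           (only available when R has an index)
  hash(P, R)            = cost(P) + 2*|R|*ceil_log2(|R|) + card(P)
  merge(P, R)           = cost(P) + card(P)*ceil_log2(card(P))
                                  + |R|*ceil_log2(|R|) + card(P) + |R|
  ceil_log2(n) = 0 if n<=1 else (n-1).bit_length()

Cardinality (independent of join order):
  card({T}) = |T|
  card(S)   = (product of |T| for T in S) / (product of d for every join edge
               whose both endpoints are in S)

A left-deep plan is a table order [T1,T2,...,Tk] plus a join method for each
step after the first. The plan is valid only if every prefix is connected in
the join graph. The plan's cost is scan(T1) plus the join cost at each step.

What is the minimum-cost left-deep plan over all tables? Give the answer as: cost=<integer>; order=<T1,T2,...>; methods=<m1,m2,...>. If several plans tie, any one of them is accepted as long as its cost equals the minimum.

cost=306320; order=B,C,A,D,E; methods=nl_idx,hash,hash,hash

Selinger DP (subsets sized 1..n):
  {B}: scan cost=100, card=100
  {A}: scan cost=120, card=120
  {C}: scan cost=120, card=120
  {D}: scan cost=40, card=40
  {E}: scan cost=40, card=40
  {AB}: card=6000; try (B,hash)→1640, (A,merge)→1860, (B,merge)→1880, (A,hash)→1880, (A,nl)→12100, (B,nl)→12120; best=1640 via (B,hash)
  {BC}: card=240; try (C,nl_idx)→1040, (B,hash)→1640, (C,merge)→1860, (C,hash)→1880, (B,merge)→1880, (C,nl)→12100 …(+1); best=1040 via (C,nl_idx)
  {AD}: card=2400; try (D,hash)→720, (A,merge)→1280, (D,merge)→1360, (A,hash)→1760, (A,nl)→4840, (D,nl)→4920; best=720 via (D,hash)
  {DE}: card=200; try (E,nl_idx)→480, (E,hash)→560, (D,hash)→560, (E,merge)→600, (D,merge)→600, (E,nl)→1640 …(+1); best=480 via (E,nl_idx)
  {ABC}: card=14400; try (A,hash)→2960, (A,merge)→4160, (C,hash)→9320, (A,nl)→29840, (C,nl_idx)→58040, (C,merge)→86600 …(+1); best=2960 via (A,hash)
  {ABD}: card=120000; try (B,hash)→4520, (D,hash)→8120, (B,merge)→32720, (D,merge)→85920, (B,nl)→240720, (D,nl)→241640; best=4520 via (B,hash)
  {ADE}: card=12000; try (A,hash)→2360, (A,merge)→3240, (E,hash)→3600, (A,nl)→24480, (E,nl_idx)→27120, (E,merge)→32200 …(+1); best=2360 via (A,hash)
  {ABCD}: card=288000; try (D,hash)→17840, (C,hash)→126200, (D,merge)→219240, (D,nl)→578960, (C,nl_idx)→1132520, (C,merge)→2165480 …(+1); best=17840 via (D,hash)
  {ABDE}: card=600000; try (B,hash)→15760, (E,hash)→125000, (B,merge)→183160, (B,nl)→1202360, (E,nl_idx)→1324520, (E,merge)→2164800 …(+1); best=15760 via (B,hash)
  {ABCDE}: card=1440000; try (E,hash)→306320, (C,hash)→617440, (E,nl_idx)→3185840, (C,nl_idx)→5655760, (E,merge)→5778120, (E,nl)→11537840 …(+2); best=306320 via (E,hash)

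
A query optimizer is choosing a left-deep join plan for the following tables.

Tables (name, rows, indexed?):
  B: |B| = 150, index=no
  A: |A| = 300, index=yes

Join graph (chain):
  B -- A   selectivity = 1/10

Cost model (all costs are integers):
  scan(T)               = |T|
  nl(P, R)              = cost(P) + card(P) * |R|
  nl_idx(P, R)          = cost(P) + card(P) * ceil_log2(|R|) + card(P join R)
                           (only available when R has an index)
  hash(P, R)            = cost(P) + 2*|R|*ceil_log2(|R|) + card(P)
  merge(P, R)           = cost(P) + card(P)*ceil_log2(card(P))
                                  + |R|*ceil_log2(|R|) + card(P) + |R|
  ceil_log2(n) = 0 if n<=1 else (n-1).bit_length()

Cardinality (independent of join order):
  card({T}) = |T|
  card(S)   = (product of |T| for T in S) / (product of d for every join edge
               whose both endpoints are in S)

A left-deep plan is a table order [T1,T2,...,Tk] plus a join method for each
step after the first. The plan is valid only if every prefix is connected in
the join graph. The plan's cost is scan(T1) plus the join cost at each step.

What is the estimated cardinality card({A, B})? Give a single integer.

4500

Tables in S: A(300), B(150)
Edges inside S: B-A(d=10)
numerator = 300 * 150 = 45000
denominator = 10 = 10
card(S) = 45000 / 10 = 4500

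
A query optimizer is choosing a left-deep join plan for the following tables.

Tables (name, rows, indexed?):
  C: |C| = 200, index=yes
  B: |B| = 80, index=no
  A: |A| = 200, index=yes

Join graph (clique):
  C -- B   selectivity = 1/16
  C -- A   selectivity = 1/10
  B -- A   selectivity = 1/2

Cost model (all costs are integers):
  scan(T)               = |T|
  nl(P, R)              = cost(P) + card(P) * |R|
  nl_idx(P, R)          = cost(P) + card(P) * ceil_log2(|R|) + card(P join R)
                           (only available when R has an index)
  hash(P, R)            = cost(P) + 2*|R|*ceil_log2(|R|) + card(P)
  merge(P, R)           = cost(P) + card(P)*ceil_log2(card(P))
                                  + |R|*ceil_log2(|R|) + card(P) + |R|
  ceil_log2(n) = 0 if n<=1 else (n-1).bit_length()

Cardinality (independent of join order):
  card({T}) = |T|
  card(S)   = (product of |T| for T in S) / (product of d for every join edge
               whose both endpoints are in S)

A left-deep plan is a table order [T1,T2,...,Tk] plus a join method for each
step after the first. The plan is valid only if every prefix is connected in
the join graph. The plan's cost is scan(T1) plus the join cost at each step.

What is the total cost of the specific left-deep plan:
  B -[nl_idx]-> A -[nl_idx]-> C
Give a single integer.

step 1: scan B: cost=80, card=80
step 2: join A via nl_idx
    card(P join A) = 80*200/(2) = 8000
    cost = 80 + 80*8 + 8000 = 8720
step 3: join C via nl_idx
    card(P join C) = 8000*200/(16*10) = 10000
    cost = 8720 + 8000*8 + 10000 = 82720

82720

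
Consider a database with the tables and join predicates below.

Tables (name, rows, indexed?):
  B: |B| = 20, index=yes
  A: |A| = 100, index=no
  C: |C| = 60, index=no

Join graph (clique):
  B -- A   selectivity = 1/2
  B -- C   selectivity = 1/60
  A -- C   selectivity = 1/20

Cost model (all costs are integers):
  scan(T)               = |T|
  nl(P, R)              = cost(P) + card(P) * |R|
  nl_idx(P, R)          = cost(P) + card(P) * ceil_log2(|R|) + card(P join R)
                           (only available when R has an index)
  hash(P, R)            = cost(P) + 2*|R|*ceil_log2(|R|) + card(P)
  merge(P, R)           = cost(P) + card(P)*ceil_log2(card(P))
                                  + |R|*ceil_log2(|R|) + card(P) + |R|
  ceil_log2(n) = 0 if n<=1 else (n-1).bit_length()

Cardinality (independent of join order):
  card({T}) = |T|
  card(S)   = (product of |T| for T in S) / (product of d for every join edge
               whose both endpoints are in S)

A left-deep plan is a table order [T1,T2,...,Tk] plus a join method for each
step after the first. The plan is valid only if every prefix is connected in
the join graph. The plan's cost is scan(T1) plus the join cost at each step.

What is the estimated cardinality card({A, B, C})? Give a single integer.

Tables in S: A(100), B(20), C(60)
Edges inside S: B-A(d=2), B-C(d=60), A-C(d=20)
numerator = 100 * 20 * 60 = 120000
denominator = 2 * 60 * 20 = 2400
card(S) = 120000 / 2400 = 50

50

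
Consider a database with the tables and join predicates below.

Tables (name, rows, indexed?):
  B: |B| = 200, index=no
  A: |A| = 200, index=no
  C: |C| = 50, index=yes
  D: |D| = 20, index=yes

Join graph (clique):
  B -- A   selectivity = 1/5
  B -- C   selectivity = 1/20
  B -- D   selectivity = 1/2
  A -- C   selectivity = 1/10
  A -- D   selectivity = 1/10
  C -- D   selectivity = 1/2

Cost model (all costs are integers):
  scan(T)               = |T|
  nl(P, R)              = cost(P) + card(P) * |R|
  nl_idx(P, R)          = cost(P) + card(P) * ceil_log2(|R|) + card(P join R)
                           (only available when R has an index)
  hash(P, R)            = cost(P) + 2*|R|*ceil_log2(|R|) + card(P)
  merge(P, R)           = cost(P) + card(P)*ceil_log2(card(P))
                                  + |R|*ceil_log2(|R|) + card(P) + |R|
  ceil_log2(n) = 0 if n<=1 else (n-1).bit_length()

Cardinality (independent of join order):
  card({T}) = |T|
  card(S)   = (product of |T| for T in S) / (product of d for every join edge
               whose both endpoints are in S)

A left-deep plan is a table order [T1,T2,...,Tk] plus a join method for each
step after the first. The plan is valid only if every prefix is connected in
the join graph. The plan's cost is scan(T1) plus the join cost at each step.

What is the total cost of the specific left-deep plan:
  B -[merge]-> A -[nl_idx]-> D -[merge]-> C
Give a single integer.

step 1: scan B: cost=200, card=200
step 2: join A via merge
    card(P join A) = 200*200/(5) = 8000
    cost = 200 + 200*8 + 200*8 + 200 + 200 = 3800
step 3: join D via nl_idx
    card(P join D) = 8000*20/(2*10) = 8000
    cost = 3800 + 8000*5 + 8000 = 51800
step 4: join C via merge
    card(P join C) = 8000*50/(20*10*2) = 1000
    cost = 51800 + 8000*13 + 50*6 + 8000 + 50 = 164150

164150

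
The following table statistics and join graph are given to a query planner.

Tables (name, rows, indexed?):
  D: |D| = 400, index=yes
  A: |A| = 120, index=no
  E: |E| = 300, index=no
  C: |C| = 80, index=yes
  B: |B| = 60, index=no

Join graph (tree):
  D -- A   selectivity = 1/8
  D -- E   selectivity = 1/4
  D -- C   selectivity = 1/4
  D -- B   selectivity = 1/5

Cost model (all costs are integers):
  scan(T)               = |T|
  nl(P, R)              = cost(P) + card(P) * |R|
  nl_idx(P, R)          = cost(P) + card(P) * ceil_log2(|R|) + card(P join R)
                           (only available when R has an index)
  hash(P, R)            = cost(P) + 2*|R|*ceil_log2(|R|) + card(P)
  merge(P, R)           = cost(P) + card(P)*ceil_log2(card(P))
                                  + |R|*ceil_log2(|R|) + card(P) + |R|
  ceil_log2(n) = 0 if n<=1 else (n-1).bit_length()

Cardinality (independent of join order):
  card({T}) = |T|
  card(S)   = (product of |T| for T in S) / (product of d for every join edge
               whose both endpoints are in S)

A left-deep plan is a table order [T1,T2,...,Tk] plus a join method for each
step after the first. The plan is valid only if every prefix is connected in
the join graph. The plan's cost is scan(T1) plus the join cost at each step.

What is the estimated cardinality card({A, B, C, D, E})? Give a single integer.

Tables in S: A(120), B(60), C(80), D(400), E(300)
Edges inside S: D-A(d=8), D-E(d=4), D-C(d=4), D-B(d=5)
numerator = 120 * 60 * 80 * 400 * 300 = 69120000000
denominator = 8 * 4 * 4 * 5 = 640
card(S) = 69120000000 / 640 = 108000000

108000000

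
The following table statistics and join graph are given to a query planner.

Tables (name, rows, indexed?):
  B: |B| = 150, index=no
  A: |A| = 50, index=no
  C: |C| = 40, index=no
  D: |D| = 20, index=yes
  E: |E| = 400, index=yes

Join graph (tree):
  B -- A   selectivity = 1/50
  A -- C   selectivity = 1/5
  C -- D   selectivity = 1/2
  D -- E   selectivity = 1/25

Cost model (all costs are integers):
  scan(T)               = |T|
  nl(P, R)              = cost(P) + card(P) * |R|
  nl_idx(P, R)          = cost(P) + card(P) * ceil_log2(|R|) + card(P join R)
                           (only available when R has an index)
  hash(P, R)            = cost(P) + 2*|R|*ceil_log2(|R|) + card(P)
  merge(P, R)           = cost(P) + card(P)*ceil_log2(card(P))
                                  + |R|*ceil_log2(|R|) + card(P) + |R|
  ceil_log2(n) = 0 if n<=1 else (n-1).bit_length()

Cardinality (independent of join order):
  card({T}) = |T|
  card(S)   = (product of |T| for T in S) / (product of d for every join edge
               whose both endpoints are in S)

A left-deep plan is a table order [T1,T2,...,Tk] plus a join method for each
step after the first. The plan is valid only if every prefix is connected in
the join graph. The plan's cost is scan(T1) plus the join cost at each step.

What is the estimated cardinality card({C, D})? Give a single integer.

Tables in S: C(40), D(20)
Edges inside S: C-D(d=2)
numerator = 40 * 20 = 800
denominator = 2 = 2
card(S) = 800 / 2 = 400

400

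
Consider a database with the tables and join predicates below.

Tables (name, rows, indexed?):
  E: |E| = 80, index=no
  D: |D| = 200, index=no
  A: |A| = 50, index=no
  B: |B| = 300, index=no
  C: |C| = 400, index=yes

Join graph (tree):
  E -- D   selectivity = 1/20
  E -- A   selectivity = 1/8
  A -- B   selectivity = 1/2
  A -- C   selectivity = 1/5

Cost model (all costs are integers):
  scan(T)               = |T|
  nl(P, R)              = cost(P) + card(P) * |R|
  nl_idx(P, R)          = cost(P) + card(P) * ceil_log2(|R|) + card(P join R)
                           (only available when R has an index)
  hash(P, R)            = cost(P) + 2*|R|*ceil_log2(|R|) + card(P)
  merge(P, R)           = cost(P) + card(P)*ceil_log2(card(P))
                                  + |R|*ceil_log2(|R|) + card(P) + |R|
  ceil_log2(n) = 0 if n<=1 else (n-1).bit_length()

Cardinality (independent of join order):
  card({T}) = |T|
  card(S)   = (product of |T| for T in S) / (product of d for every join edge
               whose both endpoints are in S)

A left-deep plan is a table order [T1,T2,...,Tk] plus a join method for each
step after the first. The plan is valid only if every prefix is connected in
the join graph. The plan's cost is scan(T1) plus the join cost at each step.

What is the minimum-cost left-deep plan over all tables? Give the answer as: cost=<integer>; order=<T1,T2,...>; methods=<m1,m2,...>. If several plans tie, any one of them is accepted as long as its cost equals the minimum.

cost=420520; order=D,E,A,C,B; methods=hash,hash,hash,hash

Selinger DP (subsets sized 1..n):
  {E}: scan cost=80, card=80
  {D}: scan cost=200, card=200
  {A}: scan cost=50, card=50
  {B}: scan cost=300, card=300
  {C}: scan cost=400, card=400
  {DE}: card=800; try (E,hash)→1520, (D,merge)→2520, (E,merge)→2640, (D,hash)→3360, (D,nl)→16080, (E,nl)→16200; best=1520 via (E,hash)
  {AE}: card=500; try (A,hash)→760, (E,merge)→1040, (A,merge)→1070, (E,hash)→1220, (E,nl)→4050, (A,nl)→4080; best=760 via (A,hash)
  {AB}: card=7500; try (A,hash)→1200, (B,merge)→3400, (A,merge)→3650, (B,hash)→5500, (B,nl)→15050, (A,nl)→15300; best=1200 via (A,hash)
  {AC}: card=4000; try (A,hash)→1400, (C,merge)→4400, (C,nl_idx)→4500, (A,merge)→4750, (C,hash)→7300, (C,nl)→20050 …(+1); best=1400 via (A,hash)
  {ADE}: card=5000; try (A,hash)→2920, (D,hash)→4460, (D,merge)→7560, (A,merge)→10670, (A,nl)→41520, (D,nl)→100760; best=2920 via (A,hash)
  {ABE}: card=75000; try (B,hash)→6660, (B,merge)→8760, (E,hash)→9820, (E,merge)→106840, (B,nl)→150760, (E,nl)→601200; best=6660 via (B,hash)
  {ACE}: card=40000; try (E,hash)→6520, (C,hash)→8460, (C,merge)→9760, (C,nl_idx)→45260, (E,merge)→54040, (C,nl)→200760 …(+1); best=6520 via (E,hash)
  {ABC}: card=600000; try (B,hash)→10800, (C,hash)→15900, (B,merge)→56400, (C,merge)→110200, (C,nl_idx)→668700, (B,nl)→1201400 …(+1); best=10800 via (B,hash)
  {ABDE}: card=750000; try (B,hash)→13320, (B,merge)→75920, (D,hash)→84860, (D,merge)→1358460, (B,nl)→1502920, (D,nl)→15006660; best=13320 via (B,hash)
  {ACDE}: card=400000; try (C,hash)→15120, (D,hash)→49720, (C,merge)→76920, (C,nl_idx)→447920, (D,merge)→688320, (C,nl)→2002920 …(+1); best=15120 via (C,hash)
  {ABCE}: card=6000000; try (B,hash)→51920, (C,hash)→88860, (E,hash)→611920, (B,merge)→689520, (C,merge)→1360660, (C,nl_idx)→6681660 …(+4); best=51920 via (B,hash)
  {ABCDE}: card=60000000; try (B,hash)→420520, (C,hash)→770520, (D,hash)→6055120, (B,merge)→8018120, (C,merge)→15767320, (C,nl_idx)→66763320 …(+4); best=420520 via (B,hash)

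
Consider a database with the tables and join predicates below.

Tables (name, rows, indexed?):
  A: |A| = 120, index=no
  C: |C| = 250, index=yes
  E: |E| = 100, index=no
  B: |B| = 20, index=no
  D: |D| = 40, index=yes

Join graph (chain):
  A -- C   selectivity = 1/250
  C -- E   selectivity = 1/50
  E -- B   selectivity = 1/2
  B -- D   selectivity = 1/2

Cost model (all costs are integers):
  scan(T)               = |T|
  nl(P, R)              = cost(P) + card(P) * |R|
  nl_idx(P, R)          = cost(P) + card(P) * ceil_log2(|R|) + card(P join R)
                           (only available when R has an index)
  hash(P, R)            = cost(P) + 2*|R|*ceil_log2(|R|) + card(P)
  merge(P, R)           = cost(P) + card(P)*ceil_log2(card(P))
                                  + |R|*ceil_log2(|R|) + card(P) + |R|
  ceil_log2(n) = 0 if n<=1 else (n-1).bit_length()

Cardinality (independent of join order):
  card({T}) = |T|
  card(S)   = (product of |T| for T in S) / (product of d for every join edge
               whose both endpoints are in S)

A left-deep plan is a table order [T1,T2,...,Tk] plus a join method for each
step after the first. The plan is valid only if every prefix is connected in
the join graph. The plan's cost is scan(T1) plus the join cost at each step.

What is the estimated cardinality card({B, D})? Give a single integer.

Tables in S: B(20), D(40)
Edges inside S: B-D(d=2)
numerator = 20 * 40 = 800
denominator = 2 = 2
card(S) = 800 / 2 = 400

400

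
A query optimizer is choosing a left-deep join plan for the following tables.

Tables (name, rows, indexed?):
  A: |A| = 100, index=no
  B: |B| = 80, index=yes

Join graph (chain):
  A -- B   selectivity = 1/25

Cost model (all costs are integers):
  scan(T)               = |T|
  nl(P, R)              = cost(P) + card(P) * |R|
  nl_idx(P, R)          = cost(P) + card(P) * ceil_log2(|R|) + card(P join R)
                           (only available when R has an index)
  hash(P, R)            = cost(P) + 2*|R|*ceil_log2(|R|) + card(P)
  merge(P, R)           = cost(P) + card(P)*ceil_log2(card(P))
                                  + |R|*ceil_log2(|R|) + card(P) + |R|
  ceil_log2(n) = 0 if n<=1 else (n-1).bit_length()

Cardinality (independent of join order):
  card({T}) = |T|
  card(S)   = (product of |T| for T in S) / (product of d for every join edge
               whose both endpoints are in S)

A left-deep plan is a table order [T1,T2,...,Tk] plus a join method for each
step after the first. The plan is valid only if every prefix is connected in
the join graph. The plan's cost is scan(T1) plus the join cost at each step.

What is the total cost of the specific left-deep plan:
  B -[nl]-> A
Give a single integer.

step 1: scan B: cost=80, card=80
step 2: join A via nl
    card(P join A) = 80*100/(25) = 320
    cost = 80 + 80*100 = 8080

8080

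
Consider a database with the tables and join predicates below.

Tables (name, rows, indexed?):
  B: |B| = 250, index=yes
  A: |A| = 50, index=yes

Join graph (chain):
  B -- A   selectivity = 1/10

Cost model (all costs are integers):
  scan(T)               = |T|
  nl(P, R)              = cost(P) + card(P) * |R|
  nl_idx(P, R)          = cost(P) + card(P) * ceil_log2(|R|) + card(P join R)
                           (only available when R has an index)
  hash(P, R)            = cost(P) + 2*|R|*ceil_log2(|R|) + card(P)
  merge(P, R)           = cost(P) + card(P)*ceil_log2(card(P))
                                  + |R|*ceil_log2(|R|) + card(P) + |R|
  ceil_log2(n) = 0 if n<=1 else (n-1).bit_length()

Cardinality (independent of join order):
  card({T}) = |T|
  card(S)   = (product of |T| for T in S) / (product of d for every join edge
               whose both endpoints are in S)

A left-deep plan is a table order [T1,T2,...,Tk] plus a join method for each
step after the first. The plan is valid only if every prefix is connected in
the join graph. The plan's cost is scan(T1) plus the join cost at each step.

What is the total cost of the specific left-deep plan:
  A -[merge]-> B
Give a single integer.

2650

step 1: scan A: cost=50, card=50
step 2: join B via merge
    card(P join B) = 50*250/(10) = 1250
    cost = 50 + 50*6 + 250*8 + 50 + 250 = 2650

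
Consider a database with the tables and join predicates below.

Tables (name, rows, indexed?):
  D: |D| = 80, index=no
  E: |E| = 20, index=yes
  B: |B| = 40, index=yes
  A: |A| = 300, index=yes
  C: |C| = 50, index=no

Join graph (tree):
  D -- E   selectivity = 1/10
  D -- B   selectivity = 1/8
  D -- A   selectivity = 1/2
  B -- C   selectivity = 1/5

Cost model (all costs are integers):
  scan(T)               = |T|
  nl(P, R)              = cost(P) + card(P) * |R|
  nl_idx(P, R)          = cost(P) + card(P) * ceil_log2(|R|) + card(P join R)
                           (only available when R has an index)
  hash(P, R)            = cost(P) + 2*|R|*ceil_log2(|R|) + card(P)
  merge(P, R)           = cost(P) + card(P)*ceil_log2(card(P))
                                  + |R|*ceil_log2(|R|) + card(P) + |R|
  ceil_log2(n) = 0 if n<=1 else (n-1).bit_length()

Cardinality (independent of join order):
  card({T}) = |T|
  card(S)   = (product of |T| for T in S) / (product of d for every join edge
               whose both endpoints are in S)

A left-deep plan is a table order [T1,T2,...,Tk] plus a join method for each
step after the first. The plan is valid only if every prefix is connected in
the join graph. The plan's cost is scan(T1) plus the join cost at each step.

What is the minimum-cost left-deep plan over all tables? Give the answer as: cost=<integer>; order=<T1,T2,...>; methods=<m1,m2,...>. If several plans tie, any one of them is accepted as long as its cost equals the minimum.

Selinger DP (subsets sized 1..n):
  {D}: scan cost=80, card=80
  {E}: scan cost=20, card=20
  {B}: scan cost=40, card=40
  {A}: scan cost=300, card=300
  {C}: scan cost=50, card=50
  {DE}: card=160; try (E,hash)→360, (E,nl_idx)→640, (D,merge)→780, (E,merge)→840, (D,hash)→1160, (D,nl)→1620 …(+1); best=360 via (E,hash)
  {BD}: card=400; try (B,hash)→640, (D,merge)→960, (B,nl_idx)→960, (B,merge)→1000, (D,hash)→1200, (D,nl)→3240 …(+1); best=640 via (B,hash)
  {AD}: card=12000; try (D,hash)→1720, (A,merge)→3720, (D,merge)→3940, (A,hash)→5560, (A,nl_idx)→12800, (A,nl)→24080 …(+1); best=1720 via (D,hash)
  {BC}: card=400; try (B,hash)→580, (C,merge)→670, (C,hash)→680, (B,merge)→680, (B,nl_idx)→750, (C,nl)→2040 …(+1); best=580 via (B,hash)
  {BDE}: card=800; try (B,hash)→1000, (E,hash)→1240, (B,merge)→2080, (B,nl_idx)→2120, (E,nl_idx)→3440, (E,merge)→4760 …(+2); best=1000 via (B,hash)
  {ADE}: card=24000; try (A,merge)→4800, (A,hash)→5920, (E,hash)→13920, (A,nl_idx)→25800, (A,nl)→48360, (E,nl_idx)→85720 …(+2); best=4800 via (A,merge)
  {ABD}: card=60000; try (A,hash)→6440, (A,merge)→7640, (B,hash)→14200, (A,nl_idx)→64240, (A,nl)→120640, (B,nl_idx)→133720 …(+2); best=6440 via (A,hash)
  {BCD}: card=4000; try (C,hash)→1640, (D,hash)→2100, (C,merge)→4990, (D,merge)→5220, (C,nl)→20640, (D,nl)→32580; best=1640 via (C,hash)
  {ABDE}: card=120000; try (A,hash)→7200, (A,merge)→12800, (B,hash)→29280, (E,hash)→66640, (A,nl_idx)→128200, (A,nl)→241000 …(+6); best=7200 via (A,hash)
  {BCDE}: card=8000; try (C,hash)→2400, (E,hash)→5840, (C,merge)→10150, (E,nl_idx)→29640, (C,nl)→41000, (E,merge)→53760 …(+1); best=2400 via (C,hash)
  {ABCD}: card=600000; try (A,hash)→11040, (A,merge)→56640, (C,hash)→67040, (A,nl_idx)→637640, (C,merge)→1026790, (A,nl)→1201640 …(+1); best=11040 via (A,hash)
  {ABCDE}: card=1200000; try (A,hash)→15800, (A,merge)→117400, (C,hash)→127800, (E,hash)→611240, (A,nl_idx)→1274400, (C,merge)→2167550 …(+5); best=15800 via (A,hash)

cost=15800; order=D,E,B,C,A; methods=hash,hash,hash,hash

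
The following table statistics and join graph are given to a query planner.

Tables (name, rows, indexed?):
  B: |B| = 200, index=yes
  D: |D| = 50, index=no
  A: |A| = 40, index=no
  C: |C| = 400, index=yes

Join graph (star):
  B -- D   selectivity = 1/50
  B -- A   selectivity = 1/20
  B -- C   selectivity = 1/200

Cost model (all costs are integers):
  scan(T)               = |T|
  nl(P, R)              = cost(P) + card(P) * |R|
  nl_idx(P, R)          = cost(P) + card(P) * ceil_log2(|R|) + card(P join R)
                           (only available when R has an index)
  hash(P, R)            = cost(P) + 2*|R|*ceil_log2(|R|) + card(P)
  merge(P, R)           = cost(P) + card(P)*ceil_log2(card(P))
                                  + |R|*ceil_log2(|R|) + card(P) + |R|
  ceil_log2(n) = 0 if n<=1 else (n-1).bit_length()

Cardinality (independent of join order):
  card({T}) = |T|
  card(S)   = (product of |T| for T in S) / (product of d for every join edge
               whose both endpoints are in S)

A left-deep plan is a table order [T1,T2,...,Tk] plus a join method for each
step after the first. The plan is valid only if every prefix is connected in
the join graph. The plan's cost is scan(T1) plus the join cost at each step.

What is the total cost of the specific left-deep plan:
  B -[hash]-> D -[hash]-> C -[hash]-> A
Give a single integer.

step 1: scan B: cost=200, card=200
step 2: join D via hash
    card(P join D) = 200*50/(50) = 200
    cost = 200 + 2*50*6 + 200 = 1000
step 3: join C via hash
    card(P join C) = 200*400/(200) = 400
    cost = 1000 + 2*400*9 + 200 = 8400
step 4: join A via hash
    card(P join A) = 400*40/(20) = 800
    cost = 8400 + 2*40*6 + 400 = 9280

9280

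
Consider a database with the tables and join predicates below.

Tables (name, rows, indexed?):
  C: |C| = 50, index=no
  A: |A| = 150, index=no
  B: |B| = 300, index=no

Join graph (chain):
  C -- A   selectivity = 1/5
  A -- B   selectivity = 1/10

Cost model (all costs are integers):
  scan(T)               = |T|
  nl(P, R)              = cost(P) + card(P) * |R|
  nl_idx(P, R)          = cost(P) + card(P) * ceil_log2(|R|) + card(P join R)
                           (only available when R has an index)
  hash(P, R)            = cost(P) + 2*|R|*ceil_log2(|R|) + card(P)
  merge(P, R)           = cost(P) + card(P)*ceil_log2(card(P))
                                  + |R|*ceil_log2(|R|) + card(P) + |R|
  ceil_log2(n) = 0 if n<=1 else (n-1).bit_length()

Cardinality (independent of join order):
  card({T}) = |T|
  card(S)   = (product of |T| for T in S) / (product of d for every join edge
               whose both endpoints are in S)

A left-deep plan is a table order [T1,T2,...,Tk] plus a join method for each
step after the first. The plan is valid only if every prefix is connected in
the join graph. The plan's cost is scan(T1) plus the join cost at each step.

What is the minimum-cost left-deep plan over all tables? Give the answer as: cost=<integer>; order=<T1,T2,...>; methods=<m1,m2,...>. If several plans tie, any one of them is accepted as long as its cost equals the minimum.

cost=7800; order=A,C,B; methods=hash,hash

Selinger DP (subsets sized 1..n):
  {C}: scan cost=50, card=50
  {A}: scan cost=150, card=150
  {B}: scan cost=300, card=300
  {AC}: card=1500; try (C,hash)→900, (A,merge)→1750, (C,merge)→1850, (A,hash)→2500, (A,nl)→7550, (C,nl)→7650; best=900 via (C,hash)
  {AB}: card=4500; try (A,hash)→3000, (B,merge)→4500, (A,merge)→4650, (B,hash)→5700, (B,nl)→45150, (A,nl)→45300; best=3000 via (A,hash)
  {ABC}: card=45000; try (B,hash)→7800, (C,hash)→8100, (B,merge)→21900, (C,merge)→66350, (C,nl)→228000, (B,nl)→450900; best=7800 via (B,hash)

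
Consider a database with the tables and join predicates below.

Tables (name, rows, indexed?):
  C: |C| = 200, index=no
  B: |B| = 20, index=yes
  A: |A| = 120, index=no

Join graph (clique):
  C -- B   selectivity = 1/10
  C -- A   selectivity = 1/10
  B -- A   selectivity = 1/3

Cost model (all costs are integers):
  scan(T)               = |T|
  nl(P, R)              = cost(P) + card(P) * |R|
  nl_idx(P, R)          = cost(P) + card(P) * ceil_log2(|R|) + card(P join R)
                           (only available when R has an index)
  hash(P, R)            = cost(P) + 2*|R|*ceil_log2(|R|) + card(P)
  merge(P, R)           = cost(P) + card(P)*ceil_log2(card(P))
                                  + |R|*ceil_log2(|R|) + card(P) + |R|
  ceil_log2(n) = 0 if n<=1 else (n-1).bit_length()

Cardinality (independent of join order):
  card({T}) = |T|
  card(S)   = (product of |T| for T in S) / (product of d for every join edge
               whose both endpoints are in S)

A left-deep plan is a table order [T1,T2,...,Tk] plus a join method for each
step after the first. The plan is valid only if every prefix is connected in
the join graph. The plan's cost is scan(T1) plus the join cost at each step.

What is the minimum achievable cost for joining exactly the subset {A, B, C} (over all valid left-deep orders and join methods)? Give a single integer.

2680

Selinger DP over subsets of {A,B,C}:
  {C}: scan cost=200, card=200
  {B}: scan cost=20, card=20
  {A}: scan cost=120, card=120
  {BC}: card=400; try (B,hash)→600, (B,nl_idx)→1600, (C,merge)→1940, (B,merge)→2120, (C,hash)→3240, (C,nl)→4020 …(+1); best=600 via (B,hash)
  {AC}: card=2400; try (A,hash)→2080, (C,merge)→2880, (A,merge)→2960, (C,hash)→3440, (C,nl)→24120, (A,nl)→24200; best=2080 via (A,hash)
  {AB}: card=800; try (B,hash)→440, (A,merge)→1100, (B,merge)→1200, (B,nl_idx)→1520, (A,hash)→1720, (A,nl)→2420 …(+1); best=440 via (B,hash)
  {ABC}: card=1600; try (A,hash)→2680, (C,hash)→4440, (B,hash)→4680, (A,merge)→5560, (C,merge)→11040, (B,nl_idx)→15680 …(+4); best=2680 via (A,hash)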